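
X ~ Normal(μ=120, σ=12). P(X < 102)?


z = (102-120)/12 = -1.5
P(Z < -1.5) = 0.0668

P(X < 102) ≈ 0.0668


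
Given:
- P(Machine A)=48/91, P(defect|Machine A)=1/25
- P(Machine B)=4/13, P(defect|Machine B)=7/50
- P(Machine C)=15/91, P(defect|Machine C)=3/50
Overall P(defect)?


P(B) = Σ P(B|Aᵢ)×P(Aᵢ)
  1/25×48/91 = 48/2275
  7/50×4/13 = 14/325
  3/50×15/91 = 9/910
Sum = 337/4550

P(defect) = 337/4550 ≈ 7.41%


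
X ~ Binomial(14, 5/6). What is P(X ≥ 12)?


P(X ≥ 12) = Σ P(X=i) for i=12..14
P(X=12) = 22216796875/78364164096
P(X=13) = 8544921875/39182082048
P(X=14) = 6103515625/78364164096
Sum = 7568359375/13060694016

P(X ≥ 12) = 7568359375/13060694016 ≈ 57.95%


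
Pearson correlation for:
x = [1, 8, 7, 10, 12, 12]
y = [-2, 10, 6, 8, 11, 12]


n=6, Σx=50, Σy=45, Σxy=476, Σx²=502, Σy²=469
r = (6×476 - 50×45)/√((6×502 - 50²)(6×469 - 45²))
= 606/√(512×789) = 606/√403968 ≈ 606/635.5848 ≈ 0.9535

r ≈ 0.9535


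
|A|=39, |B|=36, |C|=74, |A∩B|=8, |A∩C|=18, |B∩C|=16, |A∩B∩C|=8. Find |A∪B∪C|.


|A∪B∪C| = 39+36+74-8-18-16+8 = 115

|A∪B∪C| = 115


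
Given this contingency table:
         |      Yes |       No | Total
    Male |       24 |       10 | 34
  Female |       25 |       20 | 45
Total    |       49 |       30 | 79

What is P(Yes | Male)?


P(Yes | Male) = 24/(24+10) = 24/34 = 12/17

P(Yes|Male) = 12/17 ≈ 70.59%


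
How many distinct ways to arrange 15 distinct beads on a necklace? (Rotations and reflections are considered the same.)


Free circular arrangements: rotations and reflections both identified.
(n-1)!/2 = 14!/2 = 87178291200/2 = 43589145600

43589145600


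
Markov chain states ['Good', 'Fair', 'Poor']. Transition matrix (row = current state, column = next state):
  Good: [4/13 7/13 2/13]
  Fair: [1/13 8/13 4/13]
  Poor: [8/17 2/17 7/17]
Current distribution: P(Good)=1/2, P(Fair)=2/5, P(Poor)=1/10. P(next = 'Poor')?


P(next=Poor) = Σᵢ P(now=i)×P(i→Poor)
= 1/2×2/13 + 2/5×4/13 + 1/10×7/17
= 1/13 + 8/65 + 7/170 = 41/170

P = 41/170 ≈ 0.2412


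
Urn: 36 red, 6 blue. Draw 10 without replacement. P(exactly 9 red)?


Hypergeometric: C(36,9)×C(6,1)/C(42,10)
= 94143280×6/1471442973 = 143840/374699

P(X=9) = 143840/374699 ≈ 38.39%


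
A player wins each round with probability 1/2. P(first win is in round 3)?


Geometric: P(X=3) = (1-p)^(k-1)×p = (1/2)^2×1/2 = 1/8

P(X=3) = 1/8 ≈ 12.50%


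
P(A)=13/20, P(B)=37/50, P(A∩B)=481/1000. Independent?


P(A)×P(B) = 481/1000
P(A∩B) = 481/1000
Equal ✓ → Independent

Yes, independent


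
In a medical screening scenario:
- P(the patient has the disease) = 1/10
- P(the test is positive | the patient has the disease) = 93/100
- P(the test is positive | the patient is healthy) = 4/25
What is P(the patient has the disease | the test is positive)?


Using Bayes' theorem:
P(A|B) = P(B|A)·P(A) / P(B)

P(the test is positive) = 93/100 × 1/10 + 4/25 × 9/10
= 93/1000 + 18/125 = 237/1000

P(the patient has the disease|the test is positive) = (93/1000) / (237/1000) = 31/79

P(the patient has the disease|the test is positive) = 31/79 ≈ 39.24%


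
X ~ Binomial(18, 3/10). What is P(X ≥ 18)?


P(X ≥ 18) = Σ P(X=i) for i=18..18
P(X=18) = 387420489/1000000000000000000
Sum = 387420489/1000000000000000000

P(X ≥ 18) = 387420489/1000000000000000000 ≈ 0.00%


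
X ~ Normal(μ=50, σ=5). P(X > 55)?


z = (55-50)/5 = 1.0
P(X > 55) = 1 - P(Z ≤ 1.0) = 1 - 0.8413 = 0.1587

P(X > 55) ≈ 0.1587


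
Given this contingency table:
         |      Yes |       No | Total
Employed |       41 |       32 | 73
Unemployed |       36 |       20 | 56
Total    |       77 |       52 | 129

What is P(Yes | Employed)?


P(Yes | Employed) = 41/(41+32) = 41/73

P(Yes|Employed) = 41/73 ≈ 56.16%


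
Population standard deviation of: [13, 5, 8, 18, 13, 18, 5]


Mean = 80/7
  (13-80/7)²=121/49
  (5-80/7)²=2025/49
  (8-80/7)²=576/49
  (18-80/7)²=2116/49
  (13-80/7)²=121/49
  (18-80/7)²=2116/49
  (5-80/7)²=2025/49
Σ(x-μ)² = 1300/7
σ² = (1300/7)/7 = 1300/49

σ = √(1300/49) ≈ 5.1508


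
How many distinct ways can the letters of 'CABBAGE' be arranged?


Letters: 7, freq: {'C': 1, 'A': 2, 'B': 2, 'G': 1, 'E': 1}
7!/(1!×2!×2!×1!×1!) = 5040/4 = 1260

1260


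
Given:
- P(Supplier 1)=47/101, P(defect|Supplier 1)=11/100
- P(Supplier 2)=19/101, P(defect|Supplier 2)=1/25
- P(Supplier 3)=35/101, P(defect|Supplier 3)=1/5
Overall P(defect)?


P(B) = Σ P(B|Aᵢ)×P(Aᵢ)
  11/100×47/101 = 517/10100
  1/25×19/101 = 19/2525
  1/5×35/101 = 7/101
Sum = 1293/10100

P(defect) = 1293/10100 ≈ 12.80%


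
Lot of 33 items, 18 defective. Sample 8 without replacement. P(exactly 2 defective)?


Hypergeometric: C(18,2)×C(15,6)/C(33,8)
= 153×5005/13884156 = 595/10788

P(X=2) = 595/10788 ≈ 5.52%


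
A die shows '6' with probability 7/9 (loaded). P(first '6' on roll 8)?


Geometric: P(X=8) = (1-p)^(k-1)×p = (2/9)^7×7/9 = 896/43046721

P(X=8) = 896/43046721 ≈ 0.00%


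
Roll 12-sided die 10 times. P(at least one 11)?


P(no 11)^10 = (11/12)^10 = 25937424601/61917364224
P(≥1) = 1 - 25937424601/61917364224 = 35979939623/61917364224

P = 35979939623/61917364224 ≈ 58.11%


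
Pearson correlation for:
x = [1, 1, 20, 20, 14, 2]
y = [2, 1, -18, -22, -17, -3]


n=6, Σx=58, Σy=-57, Σxy=-1041, Σx²=1002, Σy²=1111
r = (6×(-1041) - 58×(-57))/√((6×1002 - 58²)(6×1111 - (-57)²))
= -2940/√(2648×3417) = -2940/√9048216 ≈ -2940/3008.0253 ≈ -0.9774

r ≈ -0.9774


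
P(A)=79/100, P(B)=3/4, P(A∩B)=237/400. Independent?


P(A)×P(B) = 237/400
P(A∩B) = 237/400
Equal ✓ → Independent

Yes, independent


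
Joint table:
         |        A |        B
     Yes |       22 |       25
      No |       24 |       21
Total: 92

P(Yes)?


P(Yes) = (22+25)/92 = 47/92

P(Yes) = 47/92 ≈ 51.09%


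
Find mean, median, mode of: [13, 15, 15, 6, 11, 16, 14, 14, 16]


Sorted: [6, 11, 13, 14, 14, 15, 15, 16, 16]
Mean = 120/9 = 40/3
Median = 14
Freq: {13: 1, 15: 2, 6: 1, 11: 1, 16: 2, 14: 2}
Mode: [14, 15, 16]

Mean=40/3, Median=14, Mode=[14, 15, 16]


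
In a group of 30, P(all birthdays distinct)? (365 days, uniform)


P(all different) = Π(365-i)/365 for i=0..29
= (365/365)×(364/365)×...×(336/365)
= 0.293684

P ≈ 0.2937 ≈ 29.37%


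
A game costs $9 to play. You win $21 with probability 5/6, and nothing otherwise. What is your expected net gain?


E[gain] = (21-9)×5/6 + (-9)×1/6
= 10 - 3/2 = 17/2

Expected net gain = $17/2 ≈ $8.50


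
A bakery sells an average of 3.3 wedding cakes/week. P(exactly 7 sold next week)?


Poisson(λ=3.3): P(X=7) = e^(-λ)×λ^k/k!
= e^(-3.3) × 3.3^7 / 7!
≈ 0.0368831674 × 4261.8442977 / 5040 ≈ 0.031189

P(X=7) ≈ 0.031189 ≈ 3.12%


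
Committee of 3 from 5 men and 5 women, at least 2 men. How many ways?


Count by #men:
  2M,1W: C(5,2)×C(5,1)=50
  3M,0W: C(5,3)×C(5,0)=10
Total = 60

60


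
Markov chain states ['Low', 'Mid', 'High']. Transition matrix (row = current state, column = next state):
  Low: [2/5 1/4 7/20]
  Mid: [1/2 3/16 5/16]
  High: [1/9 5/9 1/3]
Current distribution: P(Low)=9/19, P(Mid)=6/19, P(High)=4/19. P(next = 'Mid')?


P(next=Mid) = Σᵢ P(now=i)×P(i→Mid)
= 9/19×1/4 + 6/19×3/16 + 4/19×5/9
= 9/76 + 9/152 + 20/171 = 403/1368

P = 403/1368 ≈ 0.2946


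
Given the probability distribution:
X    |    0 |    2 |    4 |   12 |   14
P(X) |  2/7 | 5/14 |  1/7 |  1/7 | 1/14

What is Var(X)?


E[X] = 4
E[X²] = 268/7
Var(X) = E[X²] - (E[X])² = 268/7 - 16 = 156/7

Var(X) = 156/7 ≈ 22.2857


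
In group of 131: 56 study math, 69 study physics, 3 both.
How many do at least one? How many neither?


|A∪B| = 56+69-3 = 122
Neither = 131-122 = 9

At least one: 122; Neither: 9


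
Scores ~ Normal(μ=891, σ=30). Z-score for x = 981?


z = (x - μ)/σ = (981 - 891)/30 = 3.0

z = 3.0


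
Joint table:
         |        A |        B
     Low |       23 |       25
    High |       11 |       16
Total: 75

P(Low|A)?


P(Low|A) = 23/(23+11) = 23/34

P = 23/34 ≈ 67.65%


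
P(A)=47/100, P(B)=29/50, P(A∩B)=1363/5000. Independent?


P(A)×P(B) = 1363/5000
P(A∩B) = 1363/5000
Equal ✓ → Independent

Yes, independent


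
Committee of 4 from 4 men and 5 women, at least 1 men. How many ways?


Count by #men:
  1M,3W: C(4,1)×C(5,3)=40
  2M,2W: C(4,2)×C(5,2)=60
  3M,1W: C(4,3)×C(5,1)=20
  4M,0W: C(4,4)×C(5,0)=1
Total = 121

121


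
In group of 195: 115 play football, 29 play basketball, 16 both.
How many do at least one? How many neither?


|A∪B| = 115+29-16 = 128
Neither = 195-128 = 67

At least one: 128; Neither: 67


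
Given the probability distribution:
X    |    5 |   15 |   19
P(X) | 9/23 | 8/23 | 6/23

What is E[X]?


E[X] = Σ x·P(X=x)
= (5)×(9/23) + (15)×(8/23) + (19)×(6/23)
= 279/23

E[X] = 279/23


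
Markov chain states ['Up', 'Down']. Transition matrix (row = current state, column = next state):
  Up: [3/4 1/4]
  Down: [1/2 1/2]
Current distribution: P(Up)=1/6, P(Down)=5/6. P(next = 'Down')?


P(next=Down) = Σᵢ P(now=i)×P(i→Down)
= 1/6×1/4 + 5/6×1/2
= 1/24 + 5/12 = 11/24

P = 11/24 ≈ 0.4583


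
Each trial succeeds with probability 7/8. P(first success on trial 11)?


Geometric: P(X=11) = (1-p)^(k-1)×p = (1/8)^10×7/8 = 7/8589934592

P(X=11) = 7/8589934592 ≈ 0.00%


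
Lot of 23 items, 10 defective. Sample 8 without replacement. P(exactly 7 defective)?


Hypergeometric: C(10,7)×C(13,1)/C(23,8)
= 120×13/490314 = 260/81719

P(X=7) = 260/81719 ≈ 0.32%


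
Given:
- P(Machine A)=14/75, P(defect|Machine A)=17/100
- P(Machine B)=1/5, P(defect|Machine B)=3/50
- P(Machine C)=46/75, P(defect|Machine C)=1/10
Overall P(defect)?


P(B) = Σ P(B|Aᵢ)×P(Aᵢ)
  17/100×14/75 = 119/3750
  3/50×1/5 = 3/250
  1/10×46/75 = 23/375
Sum = 197/1875

P(defect) = 197/1875 ≈ 10.51%


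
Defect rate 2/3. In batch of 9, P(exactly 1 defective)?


Binomial: P(X=1) = C(9,1)×p^1×(1-p)^8
= 9 × 2/3 × 1/6561 = 2/2187

P(X=1) = 2/2187 ≈ 0.09%


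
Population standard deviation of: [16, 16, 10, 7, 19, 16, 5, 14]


Mean = 103/8
  (16-103/8)²=625/64
  (16-103/8)²=625/64
  (10-103/8)²=529/64
  (7-103/8)²=2209/64
  (19-103/8)²=2401/64
  (16-103/8)²=625/64
  (5-103/8)²=3969/64
  (14-103/8)²=81/64
Σ(x-μ)² = 1383/8
σ² = (1383/8)/8 = 1383/64

σ = √(1383/64) ≈ 4.6486


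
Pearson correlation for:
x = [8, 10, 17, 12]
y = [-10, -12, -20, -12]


n=4, Σx=47, Σy=-54, Σxy=-684, Σx²=597, Σy²=788
r = (4×(-684) - 47×(-54))/√((4×597 - 47²)(4×788 - (-54)²))
= -198/√(179×236) = -198/√42244 ≈ -198/205.5335 ≈ -0.9633

r ≈ -0.9633


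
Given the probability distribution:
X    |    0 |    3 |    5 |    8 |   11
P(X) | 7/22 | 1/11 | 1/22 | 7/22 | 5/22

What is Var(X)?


E[X] = 61/11
E[X²] = 548/11
Var(X) = E[X²] - (E[X])² = 548/11 - 3721/121 = 2307/121

Var(X) = 2307/121 ≈ 19.0661


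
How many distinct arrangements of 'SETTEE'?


Letters: 6, freq: {'S': 1, 'E': 3, 'T': 2}
6!/(1!×3!×2!) = 720/12 = 60

60


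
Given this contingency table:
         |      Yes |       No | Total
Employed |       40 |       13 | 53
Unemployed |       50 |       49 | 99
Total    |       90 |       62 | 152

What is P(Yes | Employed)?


P(Yes | Employed) = 40/(40+13) = 40/53

P(Yes|Employed) = 40/53 ≈ 75.47%


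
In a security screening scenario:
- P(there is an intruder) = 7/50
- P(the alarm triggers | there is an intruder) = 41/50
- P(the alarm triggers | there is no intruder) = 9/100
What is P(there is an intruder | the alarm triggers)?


Using Bayes' theorem:
P(A|B) = P(B|A)·P(A) / P(B)

P(the alarm triggers) = 41/50 × 7/50 + 9/100 × 43/50
= 287/2500 + 387/5000 = 961/5000

P(there is an intruder|the alarm triggers) = (287/2500) / (961/5000) = 574/961

P(there is an intruder|the alarm triggers) = 574/961 ≈ 59.73%


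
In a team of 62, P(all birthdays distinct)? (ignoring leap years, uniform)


P(all different) = Π(365-i)/365 for i=0..61
= (365/365)×(364/365)×...×(304/365)
= 0.004090

P ≈ 0.0041 ≈ 0.41%


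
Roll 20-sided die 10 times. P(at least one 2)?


P(no 2)^10 = (19/20)^10 = 6131066257801/10240000000000
P(≥1) = 1 - 6131066257801/10240000000000 = 4108933742199/10240000000000

P = 4108933742199/10240000000000 ≈ 40.13%


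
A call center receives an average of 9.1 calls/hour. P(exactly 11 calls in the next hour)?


Poisson(λ=9.1): P(X=11) = e^(-λ)×λ^k/k!
= e^(-9.1) × 9.1^11 / 11!
≈ 0.0001116658085 × 35436866748.7 / 39916800 ≈ 0.099133

P(X=11) ≈ 0.099133 ≈ 9.91%


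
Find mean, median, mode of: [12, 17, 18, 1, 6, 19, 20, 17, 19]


Sorted: [1, 6, 12, 17, 17, 18, 19, 19, 20]
Mean = 129/9 = 43/3
Median = 17
Freq: {12: 1, 17: 2, 18: 1, 1: 1, 6: 1, 19: 2, 20: 1}
Mode: [17, 19]

Mean=43/3, Median=17, Mode=[17, 19]


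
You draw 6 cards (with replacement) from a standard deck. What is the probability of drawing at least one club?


P(not a club) = 39/52 = 3/4
P(none in 6 draws) = (3/4)^6 = 729/4096
P(≥1 club) = 1 - 729/4096 = 3367/4096

P = 3367/4096 ≈ 82.20%


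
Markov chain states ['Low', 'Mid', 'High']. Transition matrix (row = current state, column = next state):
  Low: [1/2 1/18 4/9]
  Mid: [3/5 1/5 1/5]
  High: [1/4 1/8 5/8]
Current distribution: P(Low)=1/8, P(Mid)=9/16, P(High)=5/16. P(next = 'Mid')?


P(next=Mid) = Σᵢ P(now=i)×P(i→Mid)
= 1/8×1/18 + 9/16×1/5 + 5/16×1/8
= 1/144 + 9/80 + 5/128 = 913/5760

P = 913/5760 ≈ 0.1585


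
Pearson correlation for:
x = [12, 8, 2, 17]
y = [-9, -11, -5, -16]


n=4, Σx=39, Σy=-41, Σxy=-478, Σx²=501, Σy²=483
r = (4×(-478) - 39×(-41))/√((4×501 - 39²)(4×483 - (-41)²))
= -313/√(483×251) = -313/√121233 ≈ -313/348.1853 ≈ -0.8989

r ≈ -0.8989


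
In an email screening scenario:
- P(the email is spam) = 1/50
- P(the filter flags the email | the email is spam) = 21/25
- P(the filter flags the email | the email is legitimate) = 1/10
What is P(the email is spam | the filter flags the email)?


Using Bayes' theorem:
P(A|B) = P(B|A)·P(A) / P(B)

P(the filter flags the email) = 21/25 × 1/50 + 1/10 × 49/50
= 21/1250 + 49/500 = 287/2500

P(the email is spam|the filter flags the email) = (21/1250) / (287/2500) = 6/41

P(the email is spam|the filter flags the email) = 6/41 ≈ 14.63%


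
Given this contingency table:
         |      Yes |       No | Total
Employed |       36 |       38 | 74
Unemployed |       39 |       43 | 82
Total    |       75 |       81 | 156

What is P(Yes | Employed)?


P(Yes | Employed) = 36/(36+38) = 36/74 = 18/37

P(Yes|Employed) = 18/37 ≈ 48.65%


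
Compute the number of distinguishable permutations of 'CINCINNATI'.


Letters: 10, freq: {'C': 2, 'I': 3, 'N': 3, 'A': 1, 'T': 1}
10!/(2!×3!×3!×1!×1!) = 3628800/72 = 50400

50400


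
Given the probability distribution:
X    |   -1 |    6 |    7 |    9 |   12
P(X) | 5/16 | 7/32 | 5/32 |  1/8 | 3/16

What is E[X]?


E[X] = Σ x·P(X=x)
= (-1)×(5/16) + (6)×(7/32) + (7)×(5/32) + (9)×(1/8) + (12)×(3/16)
= 175/32

E[X] = 175/32


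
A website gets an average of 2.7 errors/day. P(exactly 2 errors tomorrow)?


Poisson(λ=2.7): P(X=2) = e^(-λ)×λ^k/k!
= e^(-2.7) × 2.7^2 / 2!
≈ 0.06720551274 × 7.29 / 2 ≈ 0.244964

P(X=2) ≈ 0.244964 ≈ 24.50%


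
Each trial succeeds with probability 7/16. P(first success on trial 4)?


Geometric: P(X=4) = (1-p)^(k-1)×p = (9/16)^3×7/16 = 5103/65536

P(X=4) = 5103/65536 ≈ 7.79%


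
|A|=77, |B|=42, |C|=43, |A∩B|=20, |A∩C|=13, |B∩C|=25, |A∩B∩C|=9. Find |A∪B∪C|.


|A∪B∪C| = 77+42+43-20-13-25+9 = 113

|A∪B∪C| = 113


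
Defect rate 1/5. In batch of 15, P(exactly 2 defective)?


Binomial: P(X=2) = C(15,2)×p^2×(1-p)^13
= 105 × 1/25 × 67108864/1220703125 = 1409286144/6103515625

P(X=2) = 1409286144/6103515625 ≈ 23.09%


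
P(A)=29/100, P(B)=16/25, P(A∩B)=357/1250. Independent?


P(A)×P(B) = 116/625
P(A∩B) = 357/1250
Not equal → NOT independent

No, not independent


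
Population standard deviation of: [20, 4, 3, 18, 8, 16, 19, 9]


Mean = 97/8
  (20-97/8)²=3969/64
  (4-97/8)²=4225/64
  (3-97/8)²=5329/64
  (18-97/8)²=2209/64
  (8-97/8)²=1089/64
  (16-97/8)²=961/64
  (19-97/8)²=3025/64
  (9-97/8)²=625/64
Σ(x-μ)² = 2679/8
σ² = (2679/8)/8 = 2679/64

σ = √(2679/64) ≈ 6.4699


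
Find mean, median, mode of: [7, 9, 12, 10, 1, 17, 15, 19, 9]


Sorted: [1, 7, 9, 9, 10, 12, 15, 17, 19]
Mean = 99/9 = 11
Median = 10
Freq: {7: 1, 9: 2, 12: 1, 10: 1, 1: 1, 17: 1, 15: 1, 19: 1}
Mode: [9]

Mean=11, Median=10, Mode=9


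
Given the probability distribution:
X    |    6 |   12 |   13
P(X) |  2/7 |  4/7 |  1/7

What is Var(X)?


E[X] = 73/7
E[X²] = 817/7
Var(X) = E[X²] - (E[X])² = 817/7 - 5329/49 = 390/49

Var(X) = 390/49 ≈ 7.9592


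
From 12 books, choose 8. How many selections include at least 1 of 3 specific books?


Complement: C(12,8) - C(9,8) = 495 - 9 = 486

486


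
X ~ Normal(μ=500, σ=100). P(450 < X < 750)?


z₁=(450-500)/100=-0.5, z₂=(750-500)/100=2.5
P = Φ(2.5) - Φ(-0.5) = 0.993790 - 0.308538 = 0.685252 ≈ 0.6853

P(450 < X < 750) ≈ 0.6853


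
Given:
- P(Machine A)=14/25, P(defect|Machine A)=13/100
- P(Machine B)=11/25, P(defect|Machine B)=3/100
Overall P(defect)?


P(B) = Σ P(B|Aᵢ)×P(Aᵢ)
  13/100×14/25 = 91/1250
  3/100×11/25 = 33/2500
Sum = 43/500

P(defect) = 43/500 ≈ 8.60%


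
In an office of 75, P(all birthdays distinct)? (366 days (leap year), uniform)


P(all different) = Π(366-i)/366 for i=0..74
= (366/366)×(365/366)×...×(292/366)
= 0.000287

P ≈ 0.0003 ≈ 0.03%


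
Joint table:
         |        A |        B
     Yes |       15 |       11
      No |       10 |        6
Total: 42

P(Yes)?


P(Yes) = (15+11)/42 = 26/42 = 13/21

P(Yes) = 13/21 ≈ 61.90%


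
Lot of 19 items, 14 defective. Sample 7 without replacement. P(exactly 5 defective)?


Hypergeometric: C(14,5)×C(5,2)/C(19,7)
= 2002×10/50388 = 385/969

P(X=5) = 385/969 ≈ 39.73%


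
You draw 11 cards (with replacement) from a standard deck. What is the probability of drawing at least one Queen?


P(not a Queen) = 48/52 = 12/13
P(none in 11 draws) = (12/13)^11 = 743008370688/1792160394037
P(≥1 Queen) = 1 - 743008370688/1792160394037 = 1049152023349/1792160394037

P = 1049152023349/1792160394037 ≈ 58.54%


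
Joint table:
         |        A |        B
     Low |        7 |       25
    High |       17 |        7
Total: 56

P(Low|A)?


P(Low|A) = 7/(7+17) = 7/24

P = 7/24 ≈ 29.17%


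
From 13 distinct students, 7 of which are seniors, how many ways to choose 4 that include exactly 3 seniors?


Choose 3 of the 7 seniors and 1 of the other 6 students:
C(7,3)×C(6,1) = 35×6 = 210

210


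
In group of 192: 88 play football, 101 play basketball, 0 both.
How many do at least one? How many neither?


|A∪B| = 88+101-0 = 189
Neither = 192-189 = 3

At least one: 189; Neither: 3


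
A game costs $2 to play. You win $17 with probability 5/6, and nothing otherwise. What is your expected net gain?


E[gain] = (17-2)×5/6 + (-2)×1/6
= 25/2 - 1/3 = 73/6

Expected net gain = $73/6 ≈ $12.17


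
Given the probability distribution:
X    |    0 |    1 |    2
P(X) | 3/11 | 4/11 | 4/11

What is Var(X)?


E[X] = 12/11
E[X²] = 20/11
Var(X) = E[X²] - (E[X])² = 20/11 - 144/121 = 76/121

Var(X) = 76/121 ≈ 0.6281


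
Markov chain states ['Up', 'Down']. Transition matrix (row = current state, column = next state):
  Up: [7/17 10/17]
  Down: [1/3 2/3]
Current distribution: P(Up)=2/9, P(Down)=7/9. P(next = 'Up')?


P(next=Up) = Σᵢ P(now=i)×P(i→Up)
= 2/9×7/17 + 7/9×1/3
= 14/153 + 7/27 = 161/459

P = 161/459 ≈ 0.3508


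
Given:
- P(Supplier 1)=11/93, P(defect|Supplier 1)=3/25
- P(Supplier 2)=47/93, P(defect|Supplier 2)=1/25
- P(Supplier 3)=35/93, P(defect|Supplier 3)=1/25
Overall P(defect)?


P(B) = Σ P(B|Aᵢ)×P(Aᵢ)
  3/25×11/93 = 11/775
  1/25×47/93 = 47/2325
  1/25×35/93 = 7/465
Sum = 23/465

P(defect) = 23/465 ≈ 4.95%


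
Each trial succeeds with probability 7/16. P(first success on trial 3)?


Geometric: P(X=3) = (1-p)^(k-1)×p = (9/16)^2×7/16 = 567/4096

P(X=3) = 567/4096 ≈ 13.84%


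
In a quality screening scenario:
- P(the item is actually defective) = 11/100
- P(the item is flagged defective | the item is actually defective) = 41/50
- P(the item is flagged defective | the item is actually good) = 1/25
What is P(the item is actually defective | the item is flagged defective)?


Using Bayes' theorem:
P(A|B) = P(B|A)·P(A) / P(B)

P(the item is flagged defective) = 41/50 × 11/100 + 1/25 × 89/100
= 451/5000 + 89/2500 = 629/5000

P(the item is actually defective|the item is flagged defective) = (451/5000) / (629/5000) = 451/629

P(the item is actually defective|the item is flagged defective) = 451/629 ≈ 71.70%


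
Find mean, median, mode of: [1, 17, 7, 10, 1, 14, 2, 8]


Sorted: [1, 1, 2, 7, 8, 10, 14, 17]
Mean = 60/8 = 15/2
Median = 15/2
Freq: {1: 2, 17: 1, 7: 1, 10: 1, 14: 1, 2: 1, 8: 1}
Mode: [1]

Mean=15/2, Median=15/2, Mode=1


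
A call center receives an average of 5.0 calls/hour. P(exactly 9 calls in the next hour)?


Poisson(λ=5.0): P(X=9) = e^(-λ)×λ^k/k!
= e^(-5.0) × 5.0^9 / 9!
≈ 0.006737946999 × 1953125 / 362880 ≈ 0.036266

P(X=9) ≈ 0.036266 ≈ 3.63%


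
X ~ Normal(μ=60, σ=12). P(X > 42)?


z = (42-60)/12 = -1.5
P(X > 42) = 1 - P(Z ≤ -1.5) = 1 - 0.0668 = 0.9332

P(X > 42) ≈ 0.9332


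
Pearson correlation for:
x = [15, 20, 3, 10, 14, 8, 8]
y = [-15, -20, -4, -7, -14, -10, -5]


n=7, Σx=78, Σy=-75, Σxy=-1023, Σx²=1058, Σy²=1011
r = (7×(-1023) - 78×(-75))/√((7×1058 - 78²)(7×1011 - (-75)²))
= -1311/√(1322×1452) = -1311/√1919544 ≈ -1311/1385.4761 ≈ -0.9462

r ≈ -0.9462


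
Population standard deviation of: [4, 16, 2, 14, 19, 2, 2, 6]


Mean = 65/8
  (4-65/8)²=1089/64
  (16-65/8)²=3969/64
  (2-65/8)²=2401/64
  (14-65/8)²=2209/64
  (19-65/8)²=7569/64
  (2-65/8)²=2401/64
  (2-65/8)²=2401/64
  (6-65/8)²=289/64
Σ(x-μ)² = 2791/8
σ² = (2791/8)/8 = 2791/64

σ = √(2791/64) ≈ 6.6037


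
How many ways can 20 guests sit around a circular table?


Circular arrangements of 20 distinct objects: fix one position to break rotational symmetry.
(n-1)! = 19! = 121645100408832000

121645100408832000


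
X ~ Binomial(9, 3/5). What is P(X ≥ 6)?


P(X ≥ 6) = Σ P(X=i) for i=6..9
P(X=6) = 489888/1953125
P(X=7) = 314928/1953125
P(X=8) = 118098/1953125
P(X=9) = 19683/1953125
Sum = 942597/1953125

P(X ≥ 6) = 942597/1953125 ≈ 48.26%


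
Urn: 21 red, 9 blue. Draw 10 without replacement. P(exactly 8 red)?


Hypergeometric: C(21,8)×C(9,2)/C(30,10)
= 203490×36/30045015 = 23256/95381

P(X=8) = 23256/95381 ≈ 24.38%


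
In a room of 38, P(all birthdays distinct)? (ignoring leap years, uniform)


P(all different) = Π(365-i)/365 for i=0..37
= (365/365)×(364/365)×...×(328/365)
= 0.135932

P ≈ 0.1359 ≈ 13.59%


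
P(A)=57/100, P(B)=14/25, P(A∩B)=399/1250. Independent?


P(A)×P(B) = 399/1250
P(A∩B) = 399/1250
Equal ✓ → Independent

Yes, independent


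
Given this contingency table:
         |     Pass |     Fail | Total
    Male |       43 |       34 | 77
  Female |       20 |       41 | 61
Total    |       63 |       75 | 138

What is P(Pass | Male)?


P(Pass | Male) = 43/(43+34) = 43/77

P(Pass|Male) = 43/77 ≈ 55.84%


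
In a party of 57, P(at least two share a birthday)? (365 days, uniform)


P(all different) = Π(365-i)/365 for i=0..56
= 0.009878
P(match) = 1 - 0.009878 = 0.990122

P ≈ 0.9901 ≈ 99.01%


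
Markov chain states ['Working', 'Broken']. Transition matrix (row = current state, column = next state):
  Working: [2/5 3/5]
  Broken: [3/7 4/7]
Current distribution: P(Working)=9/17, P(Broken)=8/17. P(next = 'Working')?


P(next=Working) = Σᵢ P(now=i)×P(i→Working)
= 9/17×2/5 + 8/17×3/7
= 18/85 + 24/119 = 246/595

P = 246/595 ≈ 0.4134


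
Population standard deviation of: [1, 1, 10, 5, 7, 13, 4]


Mean = 41/7
  (1-41/7)²=1156/49
  (1-41/7)²=1156/49
  (10-41/7)²=841/49
  (5-41/7)²=36/49
  (7-41/7)²=64/49
  (13-41/7)²=2500/49
  (4-41/7)²=169/49
Σ(x-μ)² = 846/7
σ² = (846/7)/7 = 846/49

σ = √(846/49) ≈ 4.1552


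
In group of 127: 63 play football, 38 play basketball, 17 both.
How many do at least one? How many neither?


|A∪B| = 63+38-17 = 84
Neither = 127-84 = 43

At least one: 84; Neither: 43


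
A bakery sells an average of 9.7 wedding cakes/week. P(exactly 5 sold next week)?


Poisson(λ=9.7): P(X=5) = e^(-λ)×λ^k/k!
= e^(-9.7) × 9.7^5 / 5!
≈ 6.128349505e-05 × 85873.40257 / 120 ≈ 0.043855

P(X=5) ≈ 0.043855 ≈ 4.39%


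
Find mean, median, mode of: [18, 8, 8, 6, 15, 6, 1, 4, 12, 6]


Sorted: [1, 4, 6, 6, 6, 8, 8, 12, 15, 18]
Mean = 84/10 = 42/5
Median = 7
Freq: {18: 1, 8: 2, 6: 3, 15: 1, 1: 1, 4: 1, 12: 1}
Mode: [6]

Mean=42/5, Median=7, Mode=6


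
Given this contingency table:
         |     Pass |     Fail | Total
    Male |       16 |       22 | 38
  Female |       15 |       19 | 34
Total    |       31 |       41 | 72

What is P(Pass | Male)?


P(Pass | Male) = 16/(16+22) = 16/38 = 8/19

P(Pass|Male) = 8/19 ≈ 42.11%


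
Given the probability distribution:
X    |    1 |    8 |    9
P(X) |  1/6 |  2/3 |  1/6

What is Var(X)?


E[X] = 7
E[X²] = 169/3
Var(X) = E[X²] - (E[X])² = 169/3 - 49 = 22/3

Var(X) = 22/3 ≈ 7.3333


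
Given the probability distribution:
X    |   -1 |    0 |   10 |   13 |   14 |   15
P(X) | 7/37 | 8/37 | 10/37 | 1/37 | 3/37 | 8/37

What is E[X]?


E[X] = Σ x·P(X=x)
= (-1)×(7/37) + (0)×(8/37) + (10)×(10/37) + (13)×(1/37) + (14)×(3/37) + (15)×(8/37)
= 268/37

E[X] = 268/37


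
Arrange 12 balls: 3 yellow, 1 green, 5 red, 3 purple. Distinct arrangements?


12!/(3!×1!×5!×3!) = 110880

110880


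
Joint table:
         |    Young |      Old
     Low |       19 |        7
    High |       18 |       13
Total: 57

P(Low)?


P(Low) = (19+7)/57 = 26/57

P(Low) = 26/57 ≈ 45.61%


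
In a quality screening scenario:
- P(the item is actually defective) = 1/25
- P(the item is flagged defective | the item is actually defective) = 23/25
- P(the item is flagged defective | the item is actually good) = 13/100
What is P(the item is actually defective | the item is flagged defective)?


Using Bayes' theorem:
P(A|B) = P(B|A)·P(A) / P(B)

P(the item is flagged defective) = 23/25 × 1/25 + 13/100 × 24/25
= 23/625 + 78/625 = 101/625

P(the item is actually defective|the item is flagged defective) = (23/625) / (101/625) = 23/101

P(the item is actually defective|the item is flagged defective) = 23/101 ≈ 22.77%


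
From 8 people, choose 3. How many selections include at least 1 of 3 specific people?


Complement: C(8,3) - C(5,3) = 56 - 10 = 46

46


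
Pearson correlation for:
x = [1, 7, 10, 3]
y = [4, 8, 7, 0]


n=4, Σx=21, Σy=19, Σxy=130, Σx²=159, Σy²=129
r = (4×130 - 21×19)/√((4×159 - 21²)(4×129 - 19²))
= 121/√(195×155) = 121/√30225 ≈ 121/173.8534 ≈ 0.6960

r ≈ 0.6960


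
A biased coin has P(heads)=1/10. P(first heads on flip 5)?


Geometric: P(X=5) = (1-p)^(k-1)×p = (9/10)^4×1/10 = 6561/100000

P(X=5) = 6561/100000 ≈ 6.56%


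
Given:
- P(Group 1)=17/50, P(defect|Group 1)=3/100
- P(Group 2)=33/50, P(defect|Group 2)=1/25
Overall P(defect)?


P(B) = Σ P(B|Aᵢ)×P(Aᵢ)
  3/100×17/50 = 51/5000
  1/25×33/50 = 33/1250
Sum = 183/5000

P(defect) = 183/5000 ≈ 3.66%


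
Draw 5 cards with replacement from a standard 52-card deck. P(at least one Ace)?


P(not a Ace) = 48/52 = 12/13
P(none in 5 draws) = (12/13)^5 = 248832/371293
P(≥1 Ace) = 1 - 248832/371293 = 122461/371293

P = 122461/371293 ≈ 32.98%


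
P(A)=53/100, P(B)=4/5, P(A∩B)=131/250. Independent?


P(A)×P(B) = 53/125
P(A∩B) = 131/250
Not equal → NOT independent

No, not independent


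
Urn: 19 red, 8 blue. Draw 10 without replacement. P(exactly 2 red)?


Hypergeometric: C(19,2)×C(8,8)/C(27,10)
= 171×1/8436285 = 1/49335

P(X=2) = 1/49335 ≈ 0.00%


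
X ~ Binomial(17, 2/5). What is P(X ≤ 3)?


P(X ≤ 3) = Σ P(X=i) for i=0..3
P(X=0) = 129140163/762939453125
P(X=1) = 1463588514/762939453125
P(X=2) = 7805805408/762939453125
P(X=3) = 5203870272/152587890625
Sum = 7083577089/152587890625

P(X ≤ 3) = 7083577089/152587890625 ≈ 4.64%


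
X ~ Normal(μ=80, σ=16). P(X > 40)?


z = (40-80)/16 = -2.5
P(X > 40) = 1 - P(Z ≤ -2.5) = 1 - 0.0062 = 0.9938

P(X > 40) ≈ 0.9938


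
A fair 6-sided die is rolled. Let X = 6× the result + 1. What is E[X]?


E[die] = (1+6)/2 = 7/2
E[X] = 6×7/2 + 1 = 22

E[X] = 22


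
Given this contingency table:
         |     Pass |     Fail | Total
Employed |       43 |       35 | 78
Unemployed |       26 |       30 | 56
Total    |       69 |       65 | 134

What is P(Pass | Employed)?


P(Pass | Employed) = 43/(43+35) = 43/78

P(Pass|Employed) = 43/78 ≈ 55.13%


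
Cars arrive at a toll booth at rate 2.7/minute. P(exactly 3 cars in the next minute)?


Poisson(λ=2.7): P(X=3) = e^(-λ)×λ^k/k!
= e^(-2.7) × 2.7^3 / 3!
≈ 0.06720551274 × 19.683 / 6 ≈ 0.220468

P(X=3) ≈ 0.220468 ≈ 22.05%


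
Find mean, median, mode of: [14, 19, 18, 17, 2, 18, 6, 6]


Sorted: [2, 6, 6, 14, 17, 18, 18, 19]
Mean = 100/8 = 25/2
Median = 31/2
Freq: {14: 1, 19: 1, 18: 2, 17: 1, 2: 1, 6: 2}
Mode: [6, 18]

Mean=25/2, Median=31/2, Mode=[6, 18]


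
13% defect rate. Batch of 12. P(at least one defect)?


P(all good) = (87/100)^12 = 188031682201497672618081/1000000000000000000000000
P(≥1 defect) = 811968317798502327381919/1000000000000000000000000

P = 811968317798502327381919/1000000000000000000000000 ≈ 81.20%


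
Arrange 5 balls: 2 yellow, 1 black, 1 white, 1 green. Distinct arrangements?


5!/(2!×1!×1!×1!) = 60

60


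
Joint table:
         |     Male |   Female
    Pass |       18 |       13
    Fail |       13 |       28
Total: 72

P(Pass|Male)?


P(Pass|Male) = 18/(18+13) = 18/31

P = 18/31 ≈ 58.06%


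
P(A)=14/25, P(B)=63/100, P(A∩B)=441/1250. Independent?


P(A)×P(B) = 441/1250
P(A∩B) = 441/1250
Equal ✓ → Independent

Yes, independent


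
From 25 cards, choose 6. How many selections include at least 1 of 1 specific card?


Complement: C(25,6) - C(24,6) = 177100 - 134596 = 42504

42504


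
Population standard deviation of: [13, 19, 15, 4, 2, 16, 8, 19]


Mean = 96/8 = 12
  (13-12)²=1
  (19-12)²=49
  (15-12)²=9
  (4-12)²=64
  (2-12)²=100
  (16-12)²=16
  (8-12)²=16
  (19-12)²=49
Σ(x-μ)² = 304
σ² = 304/8 = 38

σ = √(38) ≈ 6.1644


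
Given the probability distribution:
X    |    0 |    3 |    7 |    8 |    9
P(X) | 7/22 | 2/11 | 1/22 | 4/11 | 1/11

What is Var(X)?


E[X] = 101/22
E[X²] = 69/2
Var(X) = E[X²] - (E[X])² = 69/2 - 10201/484 = 6497/484

Var(X) = 6497/484 ≈ 13.4236


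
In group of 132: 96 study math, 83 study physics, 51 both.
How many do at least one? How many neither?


|A∪B| = 96+83-51 = 128
Neither = 132-128 = 4

At least one: 128; Neither: 4


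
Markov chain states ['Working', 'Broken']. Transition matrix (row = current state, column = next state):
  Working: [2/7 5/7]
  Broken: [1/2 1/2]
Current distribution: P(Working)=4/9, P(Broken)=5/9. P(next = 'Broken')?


P(next=Broken) = Σᵢ P(now=i)×P(i→Broken)
= 4/9×5/7 + 5/9×1/2
= 20/63 + 5/18 = 25/42

P = 25/42 ≈ 0.5952


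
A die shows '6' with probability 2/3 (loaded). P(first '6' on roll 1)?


Geometric: P(X=1) = (1-p)^(k-1)×p = (1/3)^0×2/3 = 2/3

P(X=1) = 2/3 ≈ 66.67%


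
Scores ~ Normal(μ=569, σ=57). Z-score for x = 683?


z = (x - μ)/σ = (683 - 569)/57 = 2.0

z = 2.0


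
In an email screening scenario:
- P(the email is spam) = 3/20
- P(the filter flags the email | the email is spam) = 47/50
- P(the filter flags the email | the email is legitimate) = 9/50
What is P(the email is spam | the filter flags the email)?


Using Bayes' theorem:
P(A|B) = P(B|A)·P(A) / P(B)

P(the filter flags the email) = 47/50 × 3/20 + 9/50 × 17/20
= 141/1000 + 153/1000 = 147/500

P(the email is spam|the filter flags the email) = (141/1000) / (147/500) = 47/98

P(the email is spam|the filter flags the email) = 47/98 ≈ 47.96%


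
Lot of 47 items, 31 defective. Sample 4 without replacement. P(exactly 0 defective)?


Hypergeometric: C(31,0)×C(16,4)/C(47,4)
= 1×1820/178365 = 364/35673

P(X=0) = 364/35673 ≈ 1.02%


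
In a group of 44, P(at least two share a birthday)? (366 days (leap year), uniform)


P(all different) = Π(366-i)/366 for i=0..43
= 0.067633
P(match) = 1 - 0.067633 = 0.932367

P ≈ 0.9324 ≈ 93.24%


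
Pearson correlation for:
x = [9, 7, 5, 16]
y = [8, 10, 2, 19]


n=4, Σx=37, Σy=39, Σxy=456, Σx²=411, Σy²=529
r = (4×456 - 37×39)/√((4×411 - 37²)(4×529 - 39²))
= 381/√(275×595) = 381/√163625 ≈ 381/404.5059 ≈ 0.9419

r ≈ 0.9419


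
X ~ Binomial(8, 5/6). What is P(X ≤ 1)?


P(X ≤ 1) = Σ P(X=i) for i=0..1
P(X=0) = 1/1679616
P(X=1) = 5/209952
Sum = 41/1679616

P(X ≤ 1) = 41/1679616 ≈ 0.00%


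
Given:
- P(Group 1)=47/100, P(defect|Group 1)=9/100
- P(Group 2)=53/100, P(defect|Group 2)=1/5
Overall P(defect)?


P(B) = Σ P(B|Aᵢ)×P(Aᵢ)
  9/100×47/100 = 423/10000
  1/5×53/100 = 53/500
Sum = 1483/10000

P(defect) = 1483/10000 ≈ 14.83%


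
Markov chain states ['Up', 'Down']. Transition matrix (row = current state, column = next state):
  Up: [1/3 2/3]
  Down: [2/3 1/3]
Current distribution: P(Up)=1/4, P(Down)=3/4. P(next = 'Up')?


P(next=Up) = Σᵢ P(now=i)×P(i→Up)
= 1/4×1/3 + 3/4×2/3
= 1/12 + 1/2 = 7/12

P = 7/12 ≈ 0.5833


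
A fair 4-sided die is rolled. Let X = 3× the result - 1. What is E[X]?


E[die] = (1+4)/2 = 5/2
E[X] = 3×5/2 - 1 = 13/2

E[X] = 13/2


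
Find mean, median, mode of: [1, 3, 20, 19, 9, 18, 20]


Sorted: [1, 3, 9, 18, 19, 20, 20]
Mean = 90/7
Median = 18
Freq: {1: 1, 3: 1, 20: 2, 19: 1, 9: 1, 18: 1}
Mode: [20]

Mean=90/7, Median=18, Mode=20


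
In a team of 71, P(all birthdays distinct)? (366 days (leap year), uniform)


P(all different) = Π(366-i)/366 for i=0..70
= (366/366)×(365/366)×...×(296/366)
= 0.000694

P ≈ 0.0007 ≈ 0.07%


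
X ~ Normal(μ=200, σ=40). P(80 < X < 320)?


z₁=(80-200)/40=-3.0, z₂=(320-200)/40=3.0
P = Φ(3.0) - Φ(-3.0) = 0.998650 - 0.001350 = 0.997300 ≈ 0.9973

P(80 < X < 320) ≈ 0.9973


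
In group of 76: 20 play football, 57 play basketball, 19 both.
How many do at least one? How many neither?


|A∪B| = 20+57-19 = 58
Neither = 76-58 = 18

At least one: 58; Neither: 18


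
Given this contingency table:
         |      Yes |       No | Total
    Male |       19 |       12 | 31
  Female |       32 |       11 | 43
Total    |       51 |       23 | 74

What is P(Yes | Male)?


P(Yes | Male) = 19/(19+12) = 19/31

P(Yes|Male) = 19/31 ≈ 61.29%


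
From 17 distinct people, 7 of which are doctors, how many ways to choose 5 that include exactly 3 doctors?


Choose 3 of the 7 doctors and 2 of the other 10 people:
C(7,3)×C(10,2) = 35×45 = 1575

1575


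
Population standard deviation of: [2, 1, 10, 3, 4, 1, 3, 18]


Mean = 42/8 = 21/4
  (2-21/4)²=169/16
  (1-21/4)²=289/16
  (10-21/4)²=361/16
  (3-21/4)²=81/16
  (4-21/4)²=25/16
  (1-21/4)²=289/16
  (3-21/4)²=81/16
  (18-21/4)²=2601/16
Σ(x-μ)² = 487/2
σ² = (487/2)/8 = 487/16

σ = √(487/16) ≈ 5.5170


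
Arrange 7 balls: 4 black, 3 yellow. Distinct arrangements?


7!/(4!×3!) = 35

35


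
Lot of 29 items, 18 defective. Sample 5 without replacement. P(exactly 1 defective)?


Hypergeometric: C(18,1)×C(11,4)/C(29,5)
= 18×330/118755 = 132/2639

P(X=1) = 132/2639 ≈ 5.00%


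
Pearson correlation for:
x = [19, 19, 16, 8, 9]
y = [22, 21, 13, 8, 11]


n=5, Σx=71, Σy=75, Σxy=1188, Σx²=1123, Σy²=1279
r = (5×1188 - 71×75)/√((5×1123 - 71²)(5×1279 - 75²))
= 615/√(574×770) = 615/√441980 ≈ 615/664.8158 ≈ 0.9251

r ≈ 0.9251


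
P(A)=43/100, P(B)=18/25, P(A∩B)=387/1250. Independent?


P(A)×P(B) = 387/1250
P(A∩B) = 387/1250
Equal ✓ → Independent

Yes, independent


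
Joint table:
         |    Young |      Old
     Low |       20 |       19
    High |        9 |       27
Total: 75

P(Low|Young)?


P(Low|Young) = 20/(20+9) = 20/29

P = 20/29 ≈ 68.97%


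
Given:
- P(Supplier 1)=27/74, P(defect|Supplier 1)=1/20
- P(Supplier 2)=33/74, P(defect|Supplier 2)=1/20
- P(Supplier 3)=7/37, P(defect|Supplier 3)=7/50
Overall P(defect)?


P(B) = Σ P(B|Aᵢ)×P(Aᵢ)
  1/20×27/74 = 27/1480
  1/20×33/74 = 33/1480
  7/50×7/37 = 49/1850
Sum = 62/925

P(defect) = 62/925 ≈ 6.70%


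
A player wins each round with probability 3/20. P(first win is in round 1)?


Geometric: P(X=1) = (1-p)^(k-1)×p = (17/20)^0×3/20 = 3/20

P(X=1) = 3/20 ≈ 15.00%


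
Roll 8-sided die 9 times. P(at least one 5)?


P(no 5)^9 = (7/8)^9 = 40353607/134217728
P(≥1) = 1 - 40353607/134217728 = 93864121/134217728

P = 93864121/134217728 ≈ 69.93%


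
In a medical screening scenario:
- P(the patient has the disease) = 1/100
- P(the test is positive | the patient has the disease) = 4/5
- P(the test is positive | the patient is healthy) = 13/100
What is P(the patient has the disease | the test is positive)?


Using Bayes' theorem:
P(A|B) = P(B|A)·P(A) / P(B)

P(the test is positive) = 4/5 × 1/100 + 13/100 × 99/100
= 1/125 + 1287/10000 = 1367/10000

P(the patient has the disease|the test is positive) = (1/125) / (1367/10000) = 80/1367

P(the patient has the disease|the test is positive) = 80/1367 ≈ 5.85%


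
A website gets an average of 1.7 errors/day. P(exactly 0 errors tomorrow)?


Poisson(λ=1.7): P(X=0) = e^(-λ)×λ^k/k!
= e^(-1.7) × 1.7^0 / 0!
≈ 0.1826835241 × 1 / 1 ≈ 0.182684

P(X=0) ≈ 0.182684 ≈ 18.27%


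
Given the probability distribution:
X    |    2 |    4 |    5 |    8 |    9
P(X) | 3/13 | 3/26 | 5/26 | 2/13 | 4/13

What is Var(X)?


E[X] = 153/26
E[X²] = 1101/26
Var(X) = E[X²] - (E[X])² = 1101/26 - 23409/676 = 5217/676

Var(X) = 5217/676 ≈ 7.7175


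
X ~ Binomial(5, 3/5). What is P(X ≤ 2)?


P(X ≤ 2) = Σ P(X=i) for i=0..2
P(X=0) = 32/3125
P(X=1) = 48/625
P(X=2) = 144/625
Sum = 992/3125

P(X ≤ 2) = 992/3125 ≈ 31.74%


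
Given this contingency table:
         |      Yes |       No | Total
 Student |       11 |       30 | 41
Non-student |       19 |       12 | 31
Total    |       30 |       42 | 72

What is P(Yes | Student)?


P(Yes | Student) = 11/(11+30) = 11/41

P(Yes|Student) = 11/41 ≈ 26.83%


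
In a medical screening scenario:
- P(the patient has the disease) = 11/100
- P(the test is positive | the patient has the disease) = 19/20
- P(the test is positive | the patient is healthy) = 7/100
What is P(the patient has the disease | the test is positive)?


Using Bayes' theorem:
P(A|B) = P(B|A)·P(A) / P(B)

P(the test is positive) = 19/20 × 11/100 + 7/100 × 89/100
= 209/2000 + 623/10000 = 417/2500

P(the patient has the disease|the test is positive) = (209/2000) / (417/2500) = 1045/1668

P(the patient has the disease|the test is positive) = 1045/1668 ≈ 62.65%


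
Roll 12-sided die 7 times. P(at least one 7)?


P(no 7)^7 = (11/12)^7 = 19487171/35831808
P(≥1) = 1 - 19487171/35831808 = 16344637/35831808

P = 16344637/35831808 ≈ 45.61%


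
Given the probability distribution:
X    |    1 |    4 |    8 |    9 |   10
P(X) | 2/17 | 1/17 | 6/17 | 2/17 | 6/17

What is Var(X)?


E[X] = 132/17
E[X²] = 1164/17
Var(X) = E[X²] - (E[X])² = 1164/17 - 17424/289 = 2364/289

Var(X) = 2364/289 ≈ 8.1799
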